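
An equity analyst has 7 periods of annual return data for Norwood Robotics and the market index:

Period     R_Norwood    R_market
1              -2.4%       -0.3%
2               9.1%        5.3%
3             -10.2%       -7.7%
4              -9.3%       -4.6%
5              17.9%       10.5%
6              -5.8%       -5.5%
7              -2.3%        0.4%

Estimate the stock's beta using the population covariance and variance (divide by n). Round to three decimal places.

Mean R_i = (-2.4 + 9.1 − 10.2 − 9.3 + 17.9 − 5.8 − 2.3) / 7 = -0.4286%
Mean R_m = (-0.3 + 5.3 − 7.7 − 4.6 + 10.5 − 5.5 + 0.4) / 7 = -0.2714%
Σ(R_i − R̄_i)(R_m − R̄_m) = 388.3857  ⇒  Cov = 388.3857 / 7 = 55.4837
Σ(R_m − R̄_m)² = 248.7743  ⇒  Var(R_m) = 248.7743 / 7 = 35.5392
β = Cov / Var(R_m) = 55.4837 / 35.5392 = 1.5612

1.561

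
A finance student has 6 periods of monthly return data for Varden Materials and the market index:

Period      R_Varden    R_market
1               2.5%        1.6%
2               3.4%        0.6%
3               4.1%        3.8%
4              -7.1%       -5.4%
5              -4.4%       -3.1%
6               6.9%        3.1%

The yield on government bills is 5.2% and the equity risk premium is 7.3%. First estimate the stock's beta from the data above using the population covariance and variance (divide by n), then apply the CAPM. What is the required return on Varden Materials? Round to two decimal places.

Mean R_i = (2.5 + 3.4 + 4.1 − 7.1 − 4.4 + 6.9) / 6 = 0.9000%
Mean R_m = (1.6 + 0.6 + 3.8 − 5.4 − 3.1 + 3.1) / 6 = 0.1000%
Σ(R_i − R̄_i)(R_m − R̄_m) = 94.4500  ⇒  Cov = 94.4500 / 6 = 15.7417
Σ(R_m − R̄_m)² = 65.6800  ⇒  Var(R_m) = 65.6800 / 6 = 10.9467
β = Cov / Var(R_m) = 15.7417 / 10.9467 = 1.4380
E(R) = R_f + β × MRP = 5.2% + 1.4380 × 7.3% = 15.70%

15.70%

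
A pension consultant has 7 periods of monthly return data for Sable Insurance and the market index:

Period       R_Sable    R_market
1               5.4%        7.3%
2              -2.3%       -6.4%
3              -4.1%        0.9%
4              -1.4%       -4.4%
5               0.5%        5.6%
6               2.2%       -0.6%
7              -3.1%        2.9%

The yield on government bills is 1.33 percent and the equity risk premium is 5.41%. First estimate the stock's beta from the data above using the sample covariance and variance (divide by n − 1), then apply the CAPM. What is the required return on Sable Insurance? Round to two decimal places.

Mean R_i = (5.4 − 2.3 − 4.1 − 1.4 + 0.5 + 2.2 − 3.1) / 7 = -0.4000%
Mean R_m = (7.3 − 6.4 + 0.9 − 4.4 + 5.6 − 0.6 + 2.9) / 7 = 0.7571%
Σ(R_i − R̄_i)(R_m − R̄_m) = 51.2200  ⇒  Cov = 51.2200 / 6 = 8.5367
Σ(R_m − R̄_m)² = 150.5371  ⇒  Var(R_m) = 150.5371 / 6 = 25.0895
β = Cov / Var(R_m) = 8.5367 / 25.0895 = 0.3402
E(R) = R_f + β × MRP = 1.33% + 0.3402 × 5.41% = 3.17%

3.17%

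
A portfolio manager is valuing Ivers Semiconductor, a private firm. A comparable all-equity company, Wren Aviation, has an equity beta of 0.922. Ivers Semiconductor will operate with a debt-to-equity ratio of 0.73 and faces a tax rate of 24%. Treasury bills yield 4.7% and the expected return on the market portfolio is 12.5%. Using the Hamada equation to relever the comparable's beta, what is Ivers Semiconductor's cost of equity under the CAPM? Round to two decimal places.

β_L = β_U × [1 + (1 − t)(D/E)] = 0.922 × [1 + (1 − 0.24) × 0.73]
    = 0.922 × [1 + 0.76 × 0.73] = 0.922 × 1.5548 = 1.4335
MRP = 12.5% − 4.7% = 7.80%
E(R) = R_f + β_L × MRP = 4.7% + 1.4335 × 7.8% = 15.88%

15.88%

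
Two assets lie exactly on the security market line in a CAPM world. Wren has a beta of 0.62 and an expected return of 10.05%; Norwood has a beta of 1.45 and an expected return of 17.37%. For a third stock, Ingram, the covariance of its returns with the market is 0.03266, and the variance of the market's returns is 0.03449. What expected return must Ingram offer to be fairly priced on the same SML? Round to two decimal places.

12.93%

MRP = (17.37% − 10.05%) / (1.45 − 0.62) = 8.8193%
R_f = 10.05% − 0.62 × 8.8193% = 4.5820%
β_Ingram = Cov / Var(R_m) = 0.03266 / 0.03449 = 0.9469
E(R_Ingram) = R_f + β × MRP = 4.5820% + 0.9469 × 8.8193% = 12.93%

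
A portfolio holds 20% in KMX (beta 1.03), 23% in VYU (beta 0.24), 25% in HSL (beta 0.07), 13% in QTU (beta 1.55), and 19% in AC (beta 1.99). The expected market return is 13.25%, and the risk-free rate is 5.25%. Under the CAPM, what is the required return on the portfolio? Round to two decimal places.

12.12%

β_P = Σ w_i β_i = 0.20×1.03 + 0.23×0.24 + 0.25×0.07 + 0.13×1.55 + 0.19×1.99 = 0.8583
MRP = 13.25% − 5.25% = 8.00%
E(R_P) = R_f + β_P × MRP = 5.25% + 0.8583 × 8.00% = 12.12%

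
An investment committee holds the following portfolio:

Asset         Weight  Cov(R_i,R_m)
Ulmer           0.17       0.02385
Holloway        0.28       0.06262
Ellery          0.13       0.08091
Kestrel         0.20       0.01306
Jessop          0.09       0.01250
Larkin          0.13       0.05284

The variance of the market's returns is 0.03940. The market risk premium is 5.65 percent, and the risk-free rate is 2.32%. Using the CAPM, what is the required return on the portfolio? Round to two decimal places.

β_Ulmer = 0.02385 / 0.03940 = 0.6053
β_Holloway = 0.06262 / 0.03940 = 1.5893
β_Ellery = 0.08091 / 0.03940 = 2.0536
β_Kestrel = 0.01306 / 0.03940 = 0.3315
β_Jessop = 0.01250 / 0.03940 = 0.3173
β_Larkin = 0.05284 / 0.03940 = 1.3411
β_P = Σ w_i β_i = 0.17×0.6053 + 0.28×1.5893 + 0.13×2.0536 + 0.20×0.3315 + 0.09×0.3173 + 0.13×1.3411 = 1.0841
E(R_P) = R_f + β_P × MRP = 2.32% + 1.0841 × 5.65% = 8.45%

8.45%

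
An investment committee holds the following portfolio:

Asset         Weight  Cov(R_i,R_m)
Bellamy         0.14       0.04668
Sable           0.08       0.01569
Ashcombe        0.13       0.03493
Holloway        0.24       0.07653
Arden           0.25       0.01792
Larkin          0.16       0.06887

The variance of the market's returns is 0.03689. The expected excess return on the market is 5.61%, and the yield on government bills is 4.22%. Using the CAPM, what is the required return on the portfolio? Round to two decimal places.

β_Bellamy = 0.04668 / 0.03689 = 1.2654
β_Sable = 0.01569 / 0.03689 = 0.4253
β_Ashcombe = 0.03493 / 0.03689 = 0.9469
β_Holloway = 0.07653 / 0.03689 = 2.0745
β_Arden = 0.01792 / 0.03689 = 0.4858
β_Larkin = 0.06887 / 0.03689 = 1.8669
β_P = Σ w_i β_i = 0.14×1.2654 + 0.08×0.4253 + 0.13×0.9469 + 0.24×2.0745 + 0.25×0.4858 + 0.16×1.8669 = 1.2523
E(R_P) = R_f + β_P × MRP = 4.22% + 1.2523 × 5.61% = 11.25%

11.25%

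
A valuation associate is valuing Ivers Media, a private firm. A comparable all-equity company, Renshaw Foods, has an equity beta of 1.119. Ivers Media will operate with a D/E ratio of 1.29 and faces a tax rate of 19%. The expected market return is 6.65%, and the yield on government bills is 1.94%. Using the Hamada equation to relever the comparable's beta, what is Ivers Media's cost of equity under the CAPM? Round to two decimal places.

12.72%

β_L = β_U × [1 + (1 − t)(D/E)] = 1.119 × [1 + (1 − 0.19) × 1.29]
    = 1.119 × [1 + 0.81 × 1.29] = 1.119 × 2.0449 = 2.2882
MRP = 6.65% − 1.94% = 4.71%
E(R) = R_f + β_L × MRP = 1.94% + 2.2882 × 4.71% = 12.72%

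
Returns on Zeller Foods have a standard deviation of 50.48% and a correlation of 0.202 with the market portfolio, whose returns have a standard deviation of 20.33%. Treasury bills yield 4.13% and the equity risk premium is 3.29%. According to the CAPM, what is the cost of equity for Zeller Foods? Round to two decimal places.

5.78%

β = ρ × σ_i / σ_m = 0.202 × 50.48% / 20.33% = 0.5016
E(R) = 4.13% + 0.5016 × 3.29% = 5.78%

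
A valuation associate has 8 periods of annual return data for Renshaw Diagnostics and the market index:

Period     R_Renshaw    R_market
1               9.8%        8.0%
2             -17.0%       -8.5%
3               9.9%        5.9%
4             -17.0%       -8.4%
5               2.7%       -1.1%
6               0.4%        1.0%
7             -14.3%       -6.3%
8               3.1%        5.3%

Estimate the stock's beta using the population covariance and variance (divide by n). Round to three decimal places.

Mean R_i = (9.8 − 17.0 + 9.9 − 17.0 + 2.7 + 0.4 − 14.3 + 3.1) / 8 = -2.8000%
Mean R_m = (8.0 − 8.5 + 5.9 − 8.4 − 1.1 + 1.0 − 6.3 + 5.3) / 8 = -0.5125%
Σ(R_i − R̄_i)(R_m − R̄_m) = 516.5800  ⇒  Cov = 516.5800 / 8 = 64.5725
Σ(R_m − R̄_m)² = 309.5088  ⇒  Var(R_m) = 309.5088 / 8 = 38.6886
β = Cov / Var(R_m) = 64.5725 / 38.6886 = 1.6690

1.669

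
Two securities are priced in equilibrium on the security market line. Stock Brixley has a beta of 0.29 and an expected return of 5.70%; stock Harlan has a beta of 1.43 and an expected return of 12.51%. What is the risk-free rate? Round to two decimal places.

Both satisfy E(R) = R_f + β·MRP, so the slope of the SML is
MRP = (12.51% − 5.70%) / (1.43 − 0.29) = 6.81% / 1.14 = 5.9737%
R_f = E(R_Brixley) − β_Brixley·MRP = 5.70% − 0.29 × 5.9737% = 3.9676%

3.97%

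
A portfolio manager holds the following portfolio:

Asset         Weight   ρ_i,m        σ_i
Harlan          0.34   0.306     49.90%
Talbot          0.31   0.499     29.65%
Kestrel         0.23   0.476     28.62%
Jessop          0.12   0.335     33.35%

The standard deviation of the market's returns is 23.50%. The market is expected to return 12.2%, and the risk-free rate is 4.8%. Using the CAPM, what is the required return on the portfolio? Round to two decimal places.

9.29%

β_Harlan = 0.306 × 49.90% / 23.50% = 0.6498
β_Talbot = 0.499 × 29.65% / 23.50% = 0.6296
β_Kestrel = 0.476 × 28.62% / 23.50% = 0.5797
β_Jessop = 0.335 × 33.35% / 23.50% = 0.4754
β_P = Σ w_i β_i = 0.34×0.6498 + 0.31×0.6296 + 0.23×0.5797 + 0.12×0.4754 = 0.6065
MRP = 12.2% − 4.8% = 7.40%
E(R_P) = R_f + β_P × MRP = 4.8% + 0.6065 × 7.4% = 9.29%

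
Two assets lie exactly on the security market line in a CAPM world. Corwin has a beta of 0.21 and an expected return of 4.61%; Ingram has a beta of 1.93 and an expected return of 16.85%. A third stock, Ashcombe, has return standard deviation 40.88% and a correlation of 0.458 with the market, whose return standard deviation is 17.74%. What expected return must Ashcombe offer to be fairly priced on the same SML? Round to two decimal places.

10.63%

MRP = (16.85% − 4.61%) / (1.93 − 0.21) = 7.1163%
R_f = 4.61% − 0.21 × 7.1163% = 3.1156%
β_Ashcombe = ρ·σ_i/σ_m = 0.458 × 40.88 / 17.74 = 1.0554
E(R_Ashcombe) = R_f + β × MRP = 3.1156% + 1.0554 × 7.1163% = 10.63%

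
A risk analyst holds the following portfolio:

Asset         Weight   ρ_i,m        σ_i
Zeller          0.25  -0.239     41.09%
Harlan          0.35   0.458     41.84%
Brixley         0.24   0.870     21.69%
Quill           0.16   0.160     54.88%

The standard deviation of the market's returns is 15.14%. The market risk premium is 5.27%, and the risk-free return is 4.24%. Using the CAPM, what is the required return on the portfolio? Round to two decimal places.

β_Zeller = -0.239 × 41.09% / 15.14% = -0.6486
β_Harlan = 0.458 × 41.84% / 15.14% = 1.2657
β_Brixley = 0.870 × 21.69% / 15.14% = 1.2464
β_Quill = 0.160 × 54.88% / 15.14% = 0.5800
β_P = Σ w_i β_i = 0.25×-0.6486 + 0.35×1.2657 + 0.24×1.2464 + 0.16×0.5800 = 0.6728
E(R_P) = R_f + β_P × MRP = 4.24% + 0.6728 × 5.27% = 7.79%

7.79%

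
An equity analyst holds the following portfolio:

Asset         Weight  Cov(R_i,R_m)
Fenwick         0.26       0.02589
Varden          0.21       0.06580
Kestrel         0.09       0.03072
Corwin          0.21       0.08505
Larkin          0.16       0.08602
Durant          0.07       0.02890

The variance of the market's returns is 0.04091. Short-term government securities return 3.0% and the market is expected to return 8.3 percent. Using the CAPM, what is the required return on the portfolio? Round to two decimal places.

β_Fenwick = 0.02589 / 0.04091 = 0.6329
β_Varden = 0.06580 / 0.04091 = 1.6084
β_Kestrel = 0.03072 / 0.04091 = 0.7509
β_Corwin = 0.08505 / 0.04091 = 2.0790
β_Larkin = 0.08602 / 0.04091 = 2.1027
β_Durant = 0.02890 / 0.04091 = 0.7064
β_P = Σ w_i β_i = 0.26×0.6329 + 0.21×1.6084 + 0.09×0.7509 + 0.21×2.0790 + 0.16×2.1027 + 0.07×0.7064 = 1.3924
MRP = 8.3% − 3.0% = 5.30%
E(R_P) = R_f + β_P × MRP = 3.0% + 1.3924 × 5.3% = 10.38%

10.38%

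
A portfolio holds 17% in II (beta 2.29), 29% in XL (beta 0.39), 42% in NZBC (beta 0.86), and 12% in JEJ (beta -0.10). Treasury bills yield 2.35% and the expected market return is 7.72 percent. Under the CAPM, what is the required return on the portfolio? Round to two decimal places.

β_P = Σ w_i β_i = 0.17×2.29 + 0.29×0.39 + 0.42×0.86 + 0.12×-0.10 = 0.8516
MRP = 7.72% − 2.35% = 5.37%
E(R_P) = R_f + β_P × MRP = 2.35% + 0.8516 × 5.37% = 6.92%

6.92%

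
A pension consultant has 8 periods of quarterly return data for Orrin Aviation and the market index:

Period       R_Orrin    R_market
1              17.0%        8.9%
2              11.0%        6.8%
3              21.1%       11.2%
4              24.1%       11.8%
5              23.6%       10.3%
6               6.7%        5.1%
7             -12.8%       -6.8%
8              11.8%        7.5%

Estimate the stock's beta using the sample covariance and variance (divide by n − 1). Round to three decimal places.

Mean R_i = (17.0 + 11.0 + 21.1 + 24.1 + 23.6 + 6.7 − 12.8 + 11.8) / 8 = 12.8125%
Mean R_m = (8.9 + 6.8 + 11.2 + 11.8 + 10.3 + 5.1 − 6.8 + 7.5) / 8 = 6.8500%
Σ(R_i − R̄_i)(R_m − R̄_m) = 497.4650  ⇒  Cov = 497.4650 / 7 = 71.0664
Σ(R_m − R̄_m)² = 249.3400  ⇒  Var(R_m) = 249.3400 / 7 = 35.6200
β = Cov / Var(R_m) = 71.0664 / 35.6200 = 1.9951

1.995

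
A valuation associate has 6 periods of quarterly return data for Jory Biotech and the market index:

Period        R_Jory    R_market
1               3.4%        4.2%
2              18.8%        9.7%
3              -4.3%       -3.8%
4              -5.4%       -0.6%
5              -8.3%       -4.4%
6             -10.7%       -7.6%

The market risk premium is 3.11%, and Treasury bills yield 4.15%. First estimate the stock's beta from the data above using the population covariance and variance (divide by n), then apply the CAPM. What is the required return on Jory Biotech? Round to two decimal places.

Mean R_i = (3.4 + 18.8 − 4.3 − 5.4 − 8.3 − 10.7) / 6 = -1.0833%
Mean R_m = (4.2 + 9.7 − 3.8 − 0.6 − 4.4 − 7.6) / 6 = -0.4167%
Σ(R_i − R̄_i)(R_m − R̄_m) = 331.3517  ⇒  Cov = 331.3517 / 6 = 55.2253
Σ(R_m − R̄_m)² = 202.6083  ⇒  Var(R_m) = 202.6083 / 6 = 33.7681
β = Cov / Var(R_m) = 55.2253 / 33.7681 = 1.6354
E(R) = R_f + β × MRP = 4.15% + 1.6354 × 3.11% = 9.24%

9.24%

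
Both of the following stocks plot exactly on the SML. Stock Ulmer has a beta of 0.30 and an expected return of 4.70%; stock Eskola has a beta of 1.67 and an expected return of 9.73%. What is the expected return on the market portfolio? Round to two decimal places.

Both satisfy E(R) = R_f + β·MRP, so the slope of the SML is
MRP = (9.73% − 4.70%) / (1.67 − 0.30) = 5.03% / 1.37 = 3.6715%
R_f = E(R_Ulmer) − β_Ulmer·MRP = 4.70% − 0.30 × 3.6715% = 3.5986%
E(R_m) = R_f + MRP = 3.5986% + 3.6715% = 7.27%

7.27%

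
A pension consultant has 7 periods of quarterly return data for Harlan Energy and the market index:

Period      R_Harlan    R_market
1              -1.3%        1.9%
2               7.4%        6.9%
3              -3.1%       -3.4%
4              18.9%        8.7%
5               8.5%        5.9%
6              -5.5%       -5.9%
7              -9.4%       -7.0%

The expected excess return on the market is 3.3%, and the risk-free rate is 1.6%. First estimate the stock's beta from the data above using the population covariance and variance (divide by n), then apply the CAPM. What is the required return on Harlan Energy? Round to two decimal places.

6.30%

Mean R_i = (-1.3 + 7.4 − 3.1 + 18.9 + 8.5 − 5.5 − 9.4) / 7 = 2.2143%
Mean R_m = (1.9 + 6.9 − 3.4 + 8.7 + 5.9 − 5.9 − 7.0) / 7 = 1.0143%
Σ(R_i − R̄_i)(R_m − R̄_m) = 356.2386  ⇒  Cov = 356.2386 / 7 = 50.8912
Σ(R_m − R̄_m)² = 249.8886  ⇒  Var(R_m) = 249.8886 / 7 = 35.6984
β = Cov / Var(R_m) = 50.8912 / 35.6984 = 1.4256
E(R) = R_f + β × MRP = 1.6% + 1.4256 × 3.3% = 6.30%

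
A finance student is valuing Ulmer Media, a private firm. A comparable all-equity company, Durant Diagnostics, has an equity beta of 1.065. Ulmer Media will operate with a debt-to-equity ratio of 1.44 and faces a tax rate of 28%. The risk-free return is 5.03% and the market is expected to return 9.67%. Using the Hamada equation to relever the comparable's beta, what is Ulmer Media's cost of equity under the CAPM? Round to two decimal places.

15.10%

β_L = β_U × [1 + (1 − t)(D/E)] = 1.065 × [1 + (1 − 0.28) × 1.44]
    = 1.065 × [1 + 0.72 × 1.44] = 1.065 × 2.0368 = 2.1692
MRP = 9.67% − 5.03% = 4.64%
E(R) = R_f + β_L × MRP = 5.03% + 2.1692 × 4.64% = 15.10%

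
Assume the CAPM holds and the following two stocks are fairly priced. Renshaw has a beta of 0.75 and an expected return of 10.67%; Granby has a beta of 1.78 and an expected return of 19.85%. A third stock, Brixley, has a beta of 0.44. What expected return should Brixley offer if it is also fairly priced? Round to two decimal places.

7.91%

MRP (SML slope) = (19.85% − 10.67%) / (1.78 − 0.75) = 9.18% / 1.03 = 8.9126%
R_f (intercept) = 10.67% − 0.75 × 8.9126% = 3.9856%
E(R_Brixley) = R_f + β × MRP = 3.9856% + 0.44 × 8.9126% = 7.91%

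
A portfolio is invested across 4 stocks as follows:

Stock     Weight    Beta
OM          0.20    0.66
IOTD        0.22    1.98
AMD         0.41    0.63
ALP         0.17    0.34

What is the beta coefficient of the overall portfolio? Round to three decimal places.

β_P = Σ w_i β_i = 0.20×0.66 + 0.22×1.98 + 0.41×0.63 + 0.17×0.34 = 0.8837

0.884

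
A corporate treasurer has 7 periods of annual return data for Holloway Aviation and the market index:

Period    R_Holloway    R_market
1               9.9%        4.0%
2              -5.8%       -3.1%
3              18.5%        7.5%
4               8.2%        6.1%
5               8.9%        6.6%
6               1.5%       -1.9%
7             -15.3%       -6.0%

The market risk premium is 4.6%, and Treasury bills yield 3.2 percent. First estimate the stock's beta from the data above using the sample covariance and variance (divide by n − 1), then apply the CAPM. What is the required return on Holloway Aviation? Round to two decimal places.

Mean R_i = (9.9 − 5.8 + 18.5 + 8.2 + 8.9 + 1.5 − 15.3) / 7 = 3.7000%
Mean R_m = (4.0 − 3.1 + 7.5 + 6.1 + 6.6 − 1.9 − 6.0) / 7 = 1.8857%
Σ(R_i − R̄_i)(R_m − R̄_m) = 345.2000  ⇒  Cov = 345.2000 / 6 = 57.5333
Σ(R_m − R̄_m)² = 177.3486  ⇒  Var(R_m) = 177.3486 / 6 = 29.5581
β = Cov / Var(R_m) = 57.5333 / 29.5581 = 1.9464
E(R) = R_f + β × MRP = 3.2% + 1.9464 × 4.6% = 12.15%

12.15%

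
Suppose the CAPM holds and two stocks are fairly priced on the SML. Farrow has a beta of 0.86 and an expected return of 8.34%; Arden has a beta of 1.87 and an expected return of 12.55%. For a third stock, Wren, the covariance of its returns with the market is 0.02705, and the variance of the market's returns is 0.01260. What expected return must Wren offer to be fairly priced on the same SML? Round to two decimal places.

13.70%

MRP = (12.55% − 8.34%) / (1.87 − 0.86) = 4.1683%
R_f = 8.34% − 0.86 × 4.1683% = 4.7553%
β_Wren = Cov / Var(R_m) = 0.02705 / 0.01260 = 2.1468
E(R_Wren) = R_f + β × MRP = 4.7553% + 2.1468 × 4.1683% = 13.70%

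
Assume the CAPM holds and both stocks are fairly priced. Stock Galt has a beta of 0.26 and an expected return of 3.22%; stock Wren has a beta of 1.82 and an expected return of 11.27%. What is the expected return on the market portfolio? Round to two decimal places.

7.04%

Both satisfy E(R) = R_f + β·MRP, so the slope of the SML is
MRP = (11.27% − 3.22%) / (1.82 − 0.26) = 8.05% / 1.56 = 5.1603%
R_f = E(R_Galt) − β_Galt·MRP = 3.22% − 0.26 × 5.1603% = 1.8783%
E(R_m) = R_f + MRP = 1.8783% + 5.1603% = 7.04%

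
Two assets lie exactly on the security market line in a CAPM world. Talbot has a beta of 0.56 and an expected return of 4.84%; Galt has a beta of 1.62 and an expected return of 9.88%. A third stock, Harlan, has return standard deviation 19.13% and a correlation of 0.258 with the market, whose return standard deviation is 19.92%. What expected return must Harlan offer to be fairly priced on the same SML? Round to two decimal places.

MRP = (9.88% − 4.84%) / (1.62 − 0.56) = 4.7547%
R_f = 4.84% − 0.56 × 4.7547% = 2.1774%
β_Harlan = ρ·σ_i/σ_m = 0.258 × 19.13 / 19.92 = 0.2478
E(R_Harlan) = R_f + β × MRP = 2.1774% + 0.2478 × 4.7547% = 3.36%

3.36%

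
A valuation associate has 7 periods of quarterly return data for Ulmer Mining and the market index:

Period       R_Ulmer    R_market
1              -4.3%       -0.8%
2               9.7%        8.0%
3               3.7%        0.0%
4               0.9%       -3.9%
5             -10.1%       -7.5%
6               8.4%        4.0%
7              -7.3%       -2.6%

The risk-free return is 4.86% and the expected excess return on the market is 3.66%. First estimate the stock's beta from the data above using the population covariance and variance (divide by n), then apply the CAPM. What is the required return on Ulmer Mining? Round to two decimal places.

Mean R_i = (-4.3 + 9.7 + 3.7 + 0.9 − 10.1 + 8.4 − 7.3) / 7 = 0.1429%
Mean R_m = (-0.8 + 8.0 + 0.0 − 3.9 − 7.5 + 4.0 − 2.6) / 7 = -0.4000%
Σ(R_i − R̄_i)(R_m − R̄_m) = 206.2600  ⇒  Cov = 206.2600 / 7 = 29.4657
Σ(R_m − R̄_m)² = 157.7400  ⇒  Var(R_m) = 157.7400 / 7 = 22.5343
β = Cov / Var(R_m) = 29.4657 / 22.5343 = 1.3076
E(R) = R_f + β × MRP = 4.86% + 1.3076 × 3.66% = 9.65%

9.65%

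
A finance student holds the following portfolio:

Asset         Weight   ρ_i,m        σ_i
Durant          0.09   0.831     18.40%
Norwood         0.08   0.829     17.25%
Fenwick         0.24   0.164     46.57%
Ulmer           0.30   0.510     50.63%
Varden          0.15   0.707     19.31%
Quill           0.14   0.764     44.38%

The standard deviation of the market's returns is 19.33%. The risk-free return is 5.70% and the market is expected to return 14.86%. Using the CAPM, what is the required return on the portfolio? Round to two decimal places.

14.65%

β_Durant = 0.831 × 18.40% / 19.33% = 0.7910
β_Norwood = 0.829 × 17.25% / 19.33% = 0.7398
β_Fenwick = 0.164 × 46.57% / 19.33% = 0.3951
β_Ulmer = 0.510 × 50.63% / 19.33% = 1.3358
β_Varden = 0.707 × 19.31% / 19.33% = 0.7063
β_Quill = 0.764 × 44.38% / 19.33% = 1.7541
β_P = Σ w_i β_i = 0.09×0.7910 + 0.08×0.7398 + 0.24×0.3951 + 0.30×1.3358 + 0.15×0.7063 + 0.14×1.7541 = 0.9775
MRP = 14.86% − 5.70% = 9.16%
E(R_P) = R_f + β_P × MRP = 5.70% + 0.9775 × 9.16% = 14.65%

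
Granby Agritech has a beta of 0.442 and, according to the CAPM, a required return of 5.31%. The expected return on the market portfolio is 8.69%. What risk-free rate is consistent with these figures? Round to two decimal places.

2.63%

E(R) = R_f + β(E(R_m) − R_f) = R_f(1 − β) + β·E(R_m)
5.31% = R_f × (1 − 0.442) + 0.442 × 8.69%
5.31% = R_f × 0.558 + 3.84098%
R_f = (5.31% − 3.84098%) / 0.558 = 2.63%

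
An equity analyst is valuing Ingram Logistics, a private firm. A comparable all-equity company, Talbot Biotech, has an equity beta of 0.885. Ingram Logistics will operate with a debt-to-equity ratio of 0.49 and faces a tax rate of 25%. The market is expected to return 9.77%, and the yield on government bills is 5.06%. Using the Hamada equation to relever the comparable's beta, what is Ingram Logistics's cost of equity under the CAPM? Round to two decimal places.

10.76%

β_L = β_U × [1 + (1 − t)(D/E)] = 0.885 × [1 + (1 − 0.25) × 0.49]
    = 0.885 × [1 + 0.75 × 0.49] = 0.885 × 1.3675 = 1.2102
MRP = 9.77% − 5.06% = 4.71%
E(R) = R_f + β_L × MRP = 5.06% + 1.2102 × 4.71% = 10.76%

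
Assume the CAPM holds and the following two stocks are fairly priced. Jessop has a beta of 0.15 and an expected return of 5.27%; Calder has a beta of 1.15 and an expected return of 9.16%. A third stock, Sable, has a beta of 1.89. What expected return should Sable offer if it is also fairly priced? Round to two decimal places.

12.04%

MRP (SML slope) = (9.16% − 5.27%) / (1.15 − 0.15) = 3.89% / 1.00 = 3.8900%
R_f (intercept) = 5.27% − 0.15 × 3.8900% = 4.6865%
E(R_Sable) = R_f + β × MRP = 4.6865% + 1.89 × 3.8900% = 12.04%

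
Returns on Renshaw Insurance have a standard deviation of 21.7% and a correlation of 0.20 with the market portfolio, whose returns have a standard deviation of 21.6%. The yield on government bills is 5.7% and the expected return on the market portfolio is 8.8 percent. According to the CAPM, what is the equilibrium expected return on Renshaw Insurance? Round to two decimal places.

β = ρ × σ_i / σ_m = 0.20 × 21.7% / 21.6% = 0.2009
MRP = 8.8% − 5.7% = 3.10%
E(R) = 5.7% + 0.2009 × 3.1% = 6.32%

6.32%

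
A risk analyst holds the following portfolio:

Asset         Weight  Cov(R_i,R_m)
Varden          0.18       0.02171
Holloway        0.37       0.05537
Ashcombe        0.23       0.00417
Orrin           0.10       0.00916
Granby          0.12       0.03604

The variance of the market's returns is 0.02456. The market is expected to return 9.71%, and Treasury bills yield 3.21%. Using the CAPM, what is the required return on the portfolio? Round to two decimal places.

11.31%

β_Varden = 0.02171 / 0.02456 = 0.8840
β_Holloway = 0.05537 / 0.02456 = 2.2545
β_Ashcombe = 0.00417 / 0.02456 = 0.1698
β_Orrin = 0.00916 / 0.02456 = 0.3730
β_Granby = 0.03604 / 0.02456 = 1.4674
β_P = Σ w_i β_i = 0.18×0.8840 + 0.37×2.2545 + 0.23×0.1698 + 0.10×0.3730 + 0.12×1.4674 = 1.2457
MRP = 9.71% − 3.21% = 6.50%
E(R_P) = R_f + β_P × MRP = 3.21% + 1.2457 × 6.50% = 11.31%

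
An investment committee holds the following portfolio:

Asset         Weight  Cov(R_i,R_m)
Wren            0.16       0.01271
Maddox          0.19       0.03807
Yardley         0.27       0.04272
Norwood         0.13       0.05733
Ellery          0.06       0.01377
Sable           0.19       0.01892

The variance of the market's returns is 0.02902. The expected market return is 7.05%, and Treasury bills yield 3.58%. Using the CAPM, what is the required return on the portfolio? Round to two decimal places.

β_Wren = 0.01271 / 0.02902 = 0.4380
β_Maddox = 0.03807 / 0.02902 = 1.3119
β_Yardley = 0.04272 / 0.02902 = 1.4721
β_Norwood = 0.05733 / 0.02902 = 1.9755
β_Ellery = 0.01377 / 0.02902 = 0.4745
β_Sable = 0.01892 / 0.02902 = 0.6520
β_P = Σ w_i β_i = 0.16×0.4380 + 0.19×1.3119 + 0.27×1.4721 + 0.13×1.9755 + 0.06×0.4745 + 0.19×0.6520 = 1.1260
MRP = 7.05% − 3.58% = 3.47%
E(R_P) = R_f + β_P × MRP = 3.58% + 1.1260 × 3.47% = 7.49%

7.49%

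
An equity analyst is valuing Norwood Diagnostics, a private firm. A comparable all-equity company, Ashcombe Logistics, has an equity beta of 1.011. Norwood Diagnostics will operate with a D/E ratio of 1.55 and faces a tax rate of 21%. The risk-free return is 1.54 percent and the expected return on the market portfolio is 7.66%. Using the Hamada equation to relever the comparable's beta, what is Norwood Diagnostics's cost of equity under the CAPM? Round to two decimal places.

β_L = β_U × [1 + (1 − t)(D/E)] = 1.011 × [1 + (1 − 0.21) × 1.55]
    = 1.011 × [1 + 0.79 × 1.55] = 1.011 × 2.2245 = 2.2490
MRP = 7.66% − 1.54% = 6.12%
E(R) = R_f + β_L × MRP = 1.54% + 2.2490 × 6.12% = 15.30%

15.30%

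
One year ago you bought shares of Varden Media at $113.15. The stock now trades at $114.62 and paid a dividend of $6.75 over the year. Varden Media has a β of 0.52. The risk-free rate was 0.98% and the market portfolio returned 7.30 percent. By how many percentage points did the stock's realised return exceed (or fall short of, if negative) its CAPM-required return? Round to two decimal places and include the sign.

+3.00%

Realised HPR = (P1 + D1 − P0) / P0 = (114.62 + 6.75 − 113.15) / 113.15 = 8.22 / 113.15 = 7.2647%
MRP = 7.30% − 0.98% = 6.32%
CAPM required = R_f + β·MRP = 0.98% + 0.52 × 6.32% = 4.2664%
α = realised − required = 7.2647% − 4.2664% = +3.00%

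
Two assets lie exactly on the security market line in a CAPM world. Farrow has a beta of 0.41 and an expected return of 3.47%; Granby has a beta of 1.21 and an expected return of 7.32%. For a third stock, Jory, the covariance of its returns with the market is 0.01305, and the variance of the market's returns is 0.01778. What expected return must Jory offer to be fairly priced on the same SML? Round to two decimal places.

MRP = (7.32% − 3.47%) / (1.21 − 0.41) = 4.8125%
R_f = 3.47% − 0.41 × 4.8125% = 1.4969%
β_Jory = Cov / Var(R_m) = 0.01305 / 0.01778 = 0.7340
E(R_Jory) = R_f + β × MRP = 1.4969% + 0.7340 × 4.8125% = 5.03%

5.03%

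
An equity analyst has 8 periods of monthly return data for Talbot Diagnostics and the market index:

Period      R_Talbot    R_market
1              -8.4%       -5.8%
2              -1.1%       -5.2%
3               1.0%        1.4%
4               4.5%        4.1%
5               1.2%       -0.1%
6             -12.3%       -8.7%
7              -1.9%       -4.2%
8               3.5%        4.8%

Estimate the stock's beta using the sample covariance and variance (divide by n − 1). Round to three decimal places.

1.061

Mean R_i = (-8.4 − 1.1 + 1.0 + 4.5 + 1.2 − 12.3 − 1.9 + 3.5) / 8 = -1.6875%
Mean R_m = (-5.8 − 5.2 + 1.4 + 4.1 − 0.1 − 8.7 − 4.2 + 4.8) / 8 = -1.7125%
Σ(R_i − R̄_i)(R_m − R̄_m) = 182.8413  ⇒  Cov = 182.8413 / 7 = 26.1202
Σ(R_m − R̄_m)² = 172.3688  ⇒  Var(R_m) = 172.3688 / 7 = 24.6241
β = Cov / Var(R_m) = 26.1202 / 24.6241 = 1.0608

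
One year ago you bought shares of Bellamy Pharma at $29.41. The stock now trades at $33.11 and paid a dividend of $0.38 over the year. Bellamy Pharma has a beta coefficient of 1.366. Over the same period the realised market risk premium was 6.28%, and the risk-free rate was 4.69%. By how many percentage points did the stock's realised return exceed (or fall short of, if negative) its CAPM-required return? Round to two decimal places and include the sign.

+0.60%

Realised HPR = (P1 + D1 − P0) / P0 = (33.11 + 0.38 − 29.41) / 29.41 = 4.08 / 29.41 = 13.8728%
CAPM required = R_f + β·MRP = 4.69% + 1.366 × 6.28% = 13.26848%
α = realised − required = 13.8728% − 13.26848% = +0.60%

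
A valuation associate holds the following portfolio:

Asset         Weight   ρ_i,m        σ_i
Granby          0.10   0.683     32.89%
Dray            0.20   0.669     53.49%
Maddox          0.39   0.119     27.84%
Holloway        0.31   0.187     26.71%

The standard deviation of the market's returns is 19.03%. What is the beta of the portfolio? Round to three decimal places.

β_Granby = 0.683 × 32.89% / 19.03% = 1.1804
β_Dray = 0.669 × 53.49% / 19.03% = 1.8804
β_Maddox = 0.119 × 27.84% / 19.03% = 0.1741
β_Holloway = 0.187 × 26.71% / 19.03% = 0.2625
β_P = Σ w_i β_i = 0.10×1.1804 + 0.20×1.8804 + 0.39×0.1741 + 0.31×0.2625 = 0.6434

0.643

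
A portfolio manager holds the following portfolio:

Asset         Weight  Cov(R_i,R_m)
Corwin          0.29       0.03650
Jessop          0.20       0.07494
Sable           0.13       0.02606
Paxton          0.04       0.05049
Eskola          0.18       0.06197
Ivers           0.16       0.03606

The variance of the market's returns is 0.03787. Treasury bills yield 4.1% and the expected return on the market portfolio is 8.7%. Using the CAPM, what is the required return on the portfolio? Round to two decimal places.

9.92%

β_Corwin = 0.03650 / 0.03787 = 0.9638
β_Jessop = 0.07494 / 0.03787 = 1.9789
β_Sable = 0.02606 / 0.03787 = 0.6881
β_Paxton = 0.05049 / 0.03787 = 1.3332
β_Eskola = 0.06197 / 0.03787 = 1.6364
β_Ivers = 0.03606 / 0.03787 = 0.9522
β_P = Σ w_i β_i = 0.29×0.9638 + 0.20×1.9789 + 0.13×0.6881 + 0.04×1.3332 + 0.18×1.6364 + 0.16×0.9522 = 1.2650
MRP = 8.7% − 4.1% = 4.60%
E(R_P) = R_f + β_P × MRP = 4.1% + 1.2650 × 4.6% = 9.92%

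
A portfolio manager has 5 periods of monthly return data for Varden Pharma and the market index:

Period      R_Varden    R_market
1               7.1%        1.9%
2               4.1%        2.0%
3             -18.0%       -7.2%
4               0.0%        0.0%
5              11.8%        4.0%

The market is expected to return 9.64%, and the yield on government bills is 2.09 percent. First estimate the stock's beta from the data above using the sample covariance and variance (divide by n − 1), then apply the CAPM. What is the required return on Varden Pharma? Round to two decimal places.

Mean R_i = (7.1 + 4.1 − 18.0 + 0.0 + 11.8) / 5 = 1.0000%
Mean R_m = (1.9 + 2.0 − 7.2 + 0.0 + 4.0) / 5 = 0.1400%
Σ(R_i − R̄_i)(R_m − R̄_m) = 197.7900  ⇒  Cov = 197.7900 / 4 = 49.4475
Σ(R_m − R̄_m)² = 75.3520  ⇒  Var(R_m) = 75.3520 / 4 = 18.8380
β = Cov / Var(R_m) = 49.4475 / 18.8380 = 2.6249
MRP = 9.64% − 2.09% = 7.55%
E(R) = R_f + β × MRP = 2.09% + 2.6249 × 7.55% = 21.91%

21.91%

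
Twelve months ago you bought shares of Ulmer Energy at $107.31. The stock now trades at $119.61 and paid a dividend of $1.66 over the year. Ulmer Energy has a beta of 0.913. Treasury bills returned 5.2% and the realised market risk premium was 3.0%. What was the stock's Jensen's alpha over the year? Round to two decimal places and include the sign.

Realised HPR = (P1 + D1 − P0) / P0 = (119.61 + 1.66 − 107.31) / 107.31 = 13.96 / 107.31 = 13.0090%
CAPM required = R_f + β·MRP = 5.2% + 0.913 × 3.0% = 7.9390%
α = realised − required = 13.0090% − 7.9390% = +5.07%

+5.07%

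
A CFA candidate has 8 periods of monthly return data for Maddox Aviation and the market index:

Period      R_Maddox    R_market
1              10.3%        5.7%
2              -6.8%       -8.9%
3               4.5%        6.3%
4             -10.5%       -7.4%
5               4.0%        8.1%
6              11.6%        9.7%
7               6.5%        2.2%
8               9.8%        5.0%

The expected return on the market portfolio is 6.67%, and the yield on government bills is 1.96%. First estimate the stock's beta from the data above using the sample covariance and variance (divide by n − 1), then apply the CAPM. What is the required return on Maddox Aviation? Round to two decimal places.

6.88%

Mean R_i = (10.3 − 6.8 + 4.5 − 10.5 + 4.0 + 11.6 + 6.5 + 9.8) / 8 = 3.6750%
Mean R_m = (5.7 − 8.9 + 6.3 − 7.4 + 8.1 + 9.7 + 2.2 + 5.0) / 8 = 2.5875%
Σ(R_i − R̄_i)(R_m − R̄_m) = 357.4275  ⇒  Cov = 357.4275 / 7 = 51.0611
Σ(R_m − R̄_m)² = 342.1288  ⇒  Var(R_m) = 342.1288 / 7 = 48.8755
β = Cov / Var(R_m) = 51.0611 / 48.8755 = 1.0447
MRP = 6.67% − 1.96% = 4.71%
E(R) = R_f + β × MRP = 1.96% + 1.0447 × 4.71% = 6.88%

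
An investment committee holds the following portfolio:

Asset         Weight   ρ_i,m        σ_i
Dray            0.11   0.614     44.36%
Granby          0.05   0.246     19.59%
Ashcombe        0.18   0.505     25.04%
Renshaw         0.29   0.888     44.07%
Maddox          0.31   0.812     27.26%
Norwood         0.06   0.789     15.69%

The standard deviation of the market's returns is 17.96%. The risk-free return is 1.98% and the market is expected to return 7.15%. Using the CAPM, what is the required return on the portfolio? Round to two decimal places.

9.02%

β_Dray = 0.614 × 44.36% / 17.96% = 1.5165
β_Granby = 0.246 × 19.59% / 17.96% = 0.2683
β_Ashcombe = 0.505 × 25.04% / 17.96% = 0.7041
β_Renshaw = 0.888 × 44.07% / 17.96% = 2.1790
β_Maddox = 0.812 × 27.26% / 17.96% = 1.2325
β_Norwood = 0.789 × 15.69% / 17.96% = 0.6893
β_P = Σ w_i β_i = 0.11×1.5165 + 0.05×0.2683 + 0.18×0.7041 + 0.29×2.1790 + 0.31×1.2325 + 0.06×0.6893 = 1.3623
MRP = 7.15% − 1.98% = 5.17%
E(R_P) = R_f + β_P × MRP = 1.98% + 1.3623 × 5.17% = 9.02%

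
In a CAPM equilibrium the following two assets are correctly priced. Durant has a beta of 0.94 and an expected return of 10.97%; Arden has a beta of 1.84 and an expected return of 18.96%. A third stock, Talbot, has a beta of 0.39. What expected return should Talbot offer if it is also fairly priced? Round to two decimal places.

MRP (SML slope) = (18.96% − 10.97%) / (1.84 − 0.94) = 7.99% / 0.90 = 8.8778%
R_f (intercept) = 10.97% − 0.94 × 8.8778% = 2.6249%
E(R_Talbot) = R_f + β × MRP = 2.6249% + 0.39 × 8.8778% = 6.09%

6.09%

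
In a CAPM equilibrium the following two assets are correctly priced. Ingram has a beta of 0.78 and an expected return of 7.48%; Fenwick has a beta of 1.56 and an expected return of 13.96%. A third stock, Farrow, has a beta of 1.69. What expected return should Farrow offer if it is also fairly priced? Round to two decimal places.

15.04%

MRP (SML slope) = (13.96% − 7.48%) / (1.56 − 0.78) = 6.48% / 0.78 = 8.3077%
R_f (intercept) = 7.48% − 0.78 × 8.3077% = 1.0000%
E(R_Farrow) = R_f + β × MRP = 1.0000% + 1.69 × 8.3077% = 15.04%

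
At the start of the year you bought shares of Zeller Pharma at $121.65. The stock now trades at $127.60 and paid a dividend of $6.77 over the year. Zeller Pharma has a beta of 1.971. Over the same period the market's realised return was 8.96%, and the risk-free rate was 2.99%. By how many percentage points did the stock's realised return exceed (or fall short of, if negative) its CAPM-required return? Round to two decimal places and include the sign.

-4.30%

Realised HPR = (P1 + D1 − P0) / P0 = (127.60 + 6.77 − 121.65) / 121.65 = 12.72 / 121.65 = 10.4562%
MRP = 8.96% − 2.99% = 5.97%
CAPM required = R_f + β·MRP = 2.99% + 1.971 × 5.97% = 14.75687%
α = realised − required = 10.4562% − 14.75687% = -4.30%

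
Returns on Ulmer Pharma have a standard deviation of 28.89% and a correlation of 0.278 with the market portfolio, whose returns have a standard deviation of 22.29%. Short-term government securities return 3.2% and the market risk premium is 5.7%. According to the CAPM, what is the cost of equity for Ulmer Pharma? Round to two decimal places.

β = ρ × σ_i / σ_m = 0.278 × 28.89% / 22.29% = 0.3603
E(R) = 3.2% + 0.3603 × 5.7% = 5.25%

5.25%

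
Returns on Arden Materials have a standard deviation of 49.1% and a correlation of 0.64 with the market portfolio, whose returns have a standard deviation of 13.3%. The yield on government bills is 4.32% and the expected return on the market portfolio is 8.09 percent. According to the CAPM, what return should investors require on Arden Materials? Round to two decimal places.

13.23%

β = ρ × σ_i / σ_m = 0.64 × 49.1% / 13.3% = 2.3627
MRP = 8.09% − 4.32% = 3.77%
E(R) = 4.32% + 2.3627 × 3.77% = 13.23%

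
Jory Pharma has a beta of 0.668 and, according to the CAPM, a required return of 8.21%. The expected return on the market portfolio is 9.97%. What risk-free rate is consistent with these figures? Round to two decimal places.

4.67%

E(R) = R_f + β(E(R_m) − R_f) = R_f(1 − β) + β·E(R_m)
8.21% = R_f × (1 − 0.668) + 0.668 × 9.97%
8.21% = R_f × 0.332 + 6.65996%
R_f = (8.21% − 6.65996%) / 0.332 = 4.67%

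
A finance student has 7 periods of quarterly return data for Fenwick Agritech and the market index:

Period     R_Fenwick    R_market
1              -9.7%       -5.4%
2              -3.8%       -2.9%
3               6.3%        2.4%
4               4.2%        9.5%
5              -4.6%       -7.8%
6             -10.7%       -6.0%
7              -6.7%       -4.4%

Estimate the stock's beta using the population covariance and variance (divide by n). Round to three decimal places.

Mean R_i = (-9.7 − 3.8 + 6.3 + 4.2 − 4.6 − 10.7 − 6.7) / 7 = -3.5714%
Mean R_m = (-5.4 − 2.9 + 2.4 + 9.5 − 7.8 − 6.0 − 4.4) / 7 = -2.0857%
Σ(R_i − R̄_i)(R_m − R̄_m) = 195.8371  ⇒  Cov = 195.8371 / 7 = 27.9767
Σ(R_m − R̄_m)² = 219.3286  ⇒  Var(R_m) = 219.3286 / 7 = 31.3327
β = Cov / Var(R_m) = 27.9767 / 31.3327 = 0.8929

0.893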